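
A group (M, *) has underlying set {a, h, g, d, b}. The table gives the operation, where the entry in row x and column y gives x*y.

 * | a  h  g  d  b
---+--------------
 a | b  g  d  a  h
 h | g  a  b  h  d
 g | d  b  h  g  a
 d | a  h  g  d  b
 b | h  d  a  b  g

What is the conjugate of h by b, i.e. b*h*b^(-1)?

The identity is d. In row b, the entry d sits in column h, so b^(-1) = h.
b*h = d
d*h = h

h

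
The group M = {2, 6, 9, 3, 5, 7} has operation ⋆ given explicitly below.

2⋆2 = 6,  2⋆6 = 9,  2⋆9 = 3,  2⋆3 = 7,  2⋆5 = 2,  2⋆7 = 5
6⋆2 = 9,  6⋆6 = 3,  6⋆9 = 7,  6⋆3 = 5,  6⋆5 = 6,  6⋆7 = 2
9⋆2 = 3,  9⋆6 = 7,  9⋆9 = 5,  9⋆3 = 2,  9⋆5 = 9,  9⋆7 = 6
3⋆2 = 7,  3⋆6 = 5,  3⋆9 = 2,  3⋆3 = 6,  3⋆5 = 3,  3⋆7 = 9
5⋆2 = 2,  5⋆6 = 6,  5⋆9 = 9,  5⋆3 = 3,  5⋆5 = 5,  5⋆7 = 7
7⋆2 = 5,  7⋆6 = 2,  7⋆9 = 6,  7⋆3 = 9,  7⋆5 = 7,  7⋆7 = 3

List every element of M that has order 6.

Identity is 5. Compute the order of each non-identity element by repeated multiplication:
  2: 2 → 6 → 9 → 3 → 7 → 5  (order 6)
  6: 6 → 3 → 5  (order 3)
  9: 9 → 5  (order 2)
  3: 3 → 6 → 5  (order 3)
  7: 7 → 3 → 9 → 6 → 2 → 5  (order 6)
Elements of order 6: {2, 7}.

{2, 7}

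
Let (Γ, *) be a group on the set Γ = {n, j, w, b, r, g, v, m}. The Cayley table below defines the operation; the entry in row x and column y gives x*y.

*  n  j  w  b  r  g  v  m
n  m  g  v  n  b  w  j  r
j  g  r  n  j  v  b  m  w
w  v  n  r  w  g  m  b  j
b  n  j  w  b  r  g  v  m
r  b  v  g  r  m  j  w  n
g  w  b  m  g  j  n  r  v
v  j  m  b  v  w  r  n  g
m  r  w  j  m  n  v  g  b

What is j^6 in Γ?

j^1 = j
j^2 = j*j = r
j^3 = r*j = v
j^4 = v*j = m
j^5 = m*j = w
j^6 = w*j = n
(Structurally, Γ here is isomorphic to the cyclic group Z_8.)

n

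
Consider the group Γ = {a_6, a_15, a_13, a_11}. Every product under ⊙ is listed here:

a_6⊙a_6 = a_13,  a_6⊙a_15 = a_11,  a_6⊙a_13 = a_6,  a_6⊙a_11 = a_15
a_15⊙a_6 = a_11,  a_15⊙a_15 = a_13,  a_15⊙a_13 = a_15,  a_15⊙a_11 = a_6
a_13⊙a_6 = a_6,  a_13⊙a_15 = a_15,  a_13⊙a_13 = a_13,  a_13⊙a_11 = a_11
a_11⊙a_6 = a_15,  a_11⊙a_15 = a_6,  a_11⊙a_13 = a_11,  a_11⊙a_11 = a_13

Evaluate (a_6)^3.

a_6

a_6^1 = a_6
a_6^2 = a_6 ⊙ a_6 = a_13
a_6^3 = a_13 ⊙ a_6 = a_6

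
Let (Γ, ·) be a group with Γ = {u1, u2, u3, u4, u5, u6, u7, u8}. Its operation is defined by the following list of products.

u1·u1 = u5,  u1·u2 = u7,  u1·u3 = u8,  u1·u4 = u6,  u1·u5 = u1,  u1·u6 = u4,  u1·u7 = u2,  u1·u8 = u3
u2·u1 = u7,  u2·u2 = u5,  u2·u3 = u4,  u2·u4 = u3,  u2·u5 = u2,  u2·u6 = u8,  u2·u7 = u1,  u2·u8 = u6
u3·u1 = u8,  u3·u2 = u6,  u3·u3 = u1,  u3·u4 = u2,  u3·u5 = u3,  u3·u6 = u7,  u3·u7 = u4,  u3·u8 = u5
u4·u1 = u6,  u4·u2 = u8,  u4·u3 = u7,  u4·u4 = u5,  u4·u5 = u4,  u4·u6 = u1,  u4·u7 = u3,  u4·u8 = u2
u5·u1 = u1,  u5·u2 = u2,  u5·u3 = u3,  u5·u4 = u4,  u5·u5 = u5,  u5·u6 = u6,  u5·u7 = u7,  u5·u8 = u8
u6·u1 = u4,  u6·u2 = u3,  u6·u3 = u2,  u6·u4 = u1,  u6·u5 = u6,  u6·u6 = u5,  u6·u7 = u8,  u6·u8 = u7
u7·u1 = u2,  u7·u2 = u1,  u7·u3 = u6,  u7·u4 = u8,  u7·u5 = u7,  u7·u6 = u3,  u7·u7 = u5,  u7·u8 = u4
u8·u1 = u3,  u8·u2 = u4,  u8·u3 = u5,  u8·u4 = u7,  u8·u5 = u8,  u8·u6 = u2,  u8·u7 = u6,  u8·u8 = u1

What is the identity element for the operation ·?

The identity e satisfies e·x = x for all x, so its row in the table reproduces the column headers.
Row u5 reads: u1, u2, u3, u4, u5, u6, u7, u8 — exactly the header order. So u5 is the identity.

u5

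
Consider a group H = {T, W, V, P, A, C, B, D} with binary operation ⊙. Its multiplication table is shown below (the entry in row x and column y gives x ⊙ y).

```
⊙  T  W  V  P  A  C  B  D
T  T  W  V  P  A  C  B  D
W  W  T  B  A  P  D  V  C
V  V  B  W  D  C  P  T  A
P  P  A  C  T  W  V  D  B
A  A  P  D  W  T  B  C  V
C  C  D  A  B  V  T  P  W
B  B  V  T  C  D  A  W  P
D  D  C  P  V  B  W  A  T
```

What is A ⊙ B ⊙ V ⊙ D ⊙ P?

D

A ⊙ B = C
C ⊙ V = A
A ⊙ D = V
V ⊙ P = D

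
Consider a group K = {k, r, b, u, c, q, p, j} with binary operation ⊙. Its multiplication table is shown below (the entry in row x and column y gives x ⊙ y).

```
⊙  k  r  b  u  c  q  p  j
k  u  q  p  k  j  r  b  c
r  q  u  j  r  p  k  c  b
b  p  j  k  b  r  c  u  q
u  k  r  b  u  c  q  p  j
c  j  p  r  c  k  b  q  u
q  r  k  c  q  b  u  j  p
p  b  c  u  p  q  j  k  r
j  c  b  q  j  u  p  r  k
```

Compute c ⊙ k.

j

Read row c, column k: c ⊙ k = j.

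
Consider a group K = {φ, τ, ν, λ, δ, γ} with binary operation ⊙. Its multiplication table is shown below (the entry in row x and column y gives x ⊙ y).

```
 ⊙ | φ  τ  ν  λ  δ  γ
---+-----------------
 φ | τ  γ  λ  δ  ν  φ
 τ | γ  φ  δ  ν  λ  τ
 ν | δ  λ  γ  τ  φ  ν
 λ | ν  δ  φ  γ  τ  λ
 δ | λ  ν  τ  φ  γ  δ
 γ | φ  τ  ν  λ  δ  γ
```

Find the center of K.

{γ}

An element z is central iff its row equals its column in the table.
For ν: ν ⊙ τ = λ ≠ δ = τ ⊙ ν, so ν ∉ Z.
Checking each element this way leaves Z(K) = {γ}.
(Structurally, K here is isomorphic to the symmetric group S_3.)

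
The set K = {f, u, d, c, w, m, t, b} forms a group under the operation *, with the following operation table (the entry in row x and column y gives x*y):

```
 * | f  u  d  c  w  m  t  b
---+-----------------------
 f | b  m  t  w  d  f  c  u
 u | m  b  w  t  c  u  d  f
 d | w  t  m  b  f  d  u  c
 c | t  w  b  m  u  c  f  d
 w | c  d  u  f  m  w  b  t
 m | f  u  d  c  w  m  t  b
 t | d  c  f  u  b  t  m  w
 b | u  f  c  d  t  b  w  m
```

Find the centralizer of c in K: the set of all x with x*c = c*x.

{b, c, d, m}

Compare row c with column c entry by entry.
b*c = d = c*b, so b commutes with c.
w*c = f but c*w = u, so w does not.
Collecting the elements that commute with c: C(c) = {b, c, d, m}.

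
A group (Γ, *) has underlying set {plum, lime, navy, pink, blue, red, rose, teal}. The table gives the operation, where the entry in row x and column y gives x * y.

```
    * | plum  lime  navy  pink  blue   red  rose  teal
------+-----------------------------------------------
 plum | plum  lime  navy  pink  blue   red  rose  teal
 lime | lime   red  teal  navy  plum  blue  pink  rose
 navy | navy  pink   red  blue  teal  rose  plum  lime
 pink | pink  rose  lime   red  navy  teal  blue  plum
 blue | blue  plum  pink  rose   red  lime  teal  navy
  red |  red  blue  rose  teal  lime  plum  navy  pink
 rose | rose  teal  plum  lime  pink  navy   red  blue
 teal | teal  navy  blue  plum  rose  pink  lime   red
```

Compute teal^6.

red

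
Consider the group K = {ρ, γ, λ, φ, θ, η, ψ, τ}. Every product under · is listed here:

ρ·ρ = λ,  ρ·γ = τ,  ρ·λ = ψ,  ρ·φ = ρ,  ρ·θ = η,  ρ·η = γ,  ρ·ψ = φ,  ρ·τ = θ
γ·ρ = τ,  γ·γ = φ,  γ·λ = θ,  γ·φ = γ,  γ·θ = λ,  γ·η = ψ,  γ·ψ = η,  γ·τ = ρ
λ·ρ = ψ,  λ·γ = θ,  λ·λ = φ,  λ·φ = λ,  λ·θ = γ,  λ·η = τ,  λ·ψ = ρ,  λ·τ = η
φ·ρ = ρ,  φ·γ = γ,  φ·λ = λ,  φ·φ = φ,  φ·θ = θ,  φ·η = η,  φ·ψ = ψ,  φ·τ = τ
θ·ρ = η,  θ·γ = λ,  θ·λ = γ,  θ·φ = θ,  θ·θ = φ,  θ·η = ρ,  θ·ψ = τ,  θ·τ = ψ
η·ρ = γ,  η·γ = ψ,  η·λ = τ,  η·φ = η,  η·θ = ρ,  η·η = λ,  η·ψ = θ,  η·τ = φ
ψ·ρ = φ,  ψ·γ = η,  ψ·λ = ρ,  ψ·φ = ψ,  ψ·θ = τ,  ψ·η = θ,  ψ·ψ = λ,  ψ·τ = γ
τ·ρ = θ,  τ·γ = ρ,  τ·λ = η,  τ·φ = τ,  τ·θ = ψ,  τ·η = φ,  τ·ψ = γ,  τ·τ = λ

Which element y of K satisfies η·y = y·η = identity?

First locate the identity: row φ matches the header, so φ is the identity.
Scan row η for φ: η·τ = φ. Hence η^(-1) = τ.
(Structurally, K here is isomorphic to Z_2 x Z_4.)

τ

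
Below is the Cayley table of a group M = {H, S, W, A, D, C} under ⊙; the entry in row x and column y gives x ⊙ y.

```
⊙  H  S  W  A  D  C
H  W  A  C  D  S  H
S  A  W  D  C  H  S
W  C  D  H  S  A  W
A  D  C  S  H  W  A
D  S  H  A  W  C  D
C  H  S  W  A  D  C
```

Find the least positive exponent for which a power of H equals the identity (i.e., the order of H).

3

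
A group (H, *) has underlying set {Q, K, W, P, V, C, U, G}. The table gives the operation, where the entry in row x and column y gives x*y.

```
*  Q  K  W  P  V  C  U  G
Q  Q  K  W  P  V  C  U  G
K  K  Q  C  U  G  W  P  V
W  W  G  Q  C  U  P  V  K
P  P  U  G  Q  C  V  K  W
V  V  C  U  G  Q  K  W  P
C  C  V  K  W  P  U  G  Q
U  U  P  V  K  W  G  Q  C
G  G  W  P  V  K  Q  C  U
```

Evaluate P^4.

P^1 = P
P^2 = P*P = Q
P^3 = Q*P = P
P^4 = P*P = Q

Q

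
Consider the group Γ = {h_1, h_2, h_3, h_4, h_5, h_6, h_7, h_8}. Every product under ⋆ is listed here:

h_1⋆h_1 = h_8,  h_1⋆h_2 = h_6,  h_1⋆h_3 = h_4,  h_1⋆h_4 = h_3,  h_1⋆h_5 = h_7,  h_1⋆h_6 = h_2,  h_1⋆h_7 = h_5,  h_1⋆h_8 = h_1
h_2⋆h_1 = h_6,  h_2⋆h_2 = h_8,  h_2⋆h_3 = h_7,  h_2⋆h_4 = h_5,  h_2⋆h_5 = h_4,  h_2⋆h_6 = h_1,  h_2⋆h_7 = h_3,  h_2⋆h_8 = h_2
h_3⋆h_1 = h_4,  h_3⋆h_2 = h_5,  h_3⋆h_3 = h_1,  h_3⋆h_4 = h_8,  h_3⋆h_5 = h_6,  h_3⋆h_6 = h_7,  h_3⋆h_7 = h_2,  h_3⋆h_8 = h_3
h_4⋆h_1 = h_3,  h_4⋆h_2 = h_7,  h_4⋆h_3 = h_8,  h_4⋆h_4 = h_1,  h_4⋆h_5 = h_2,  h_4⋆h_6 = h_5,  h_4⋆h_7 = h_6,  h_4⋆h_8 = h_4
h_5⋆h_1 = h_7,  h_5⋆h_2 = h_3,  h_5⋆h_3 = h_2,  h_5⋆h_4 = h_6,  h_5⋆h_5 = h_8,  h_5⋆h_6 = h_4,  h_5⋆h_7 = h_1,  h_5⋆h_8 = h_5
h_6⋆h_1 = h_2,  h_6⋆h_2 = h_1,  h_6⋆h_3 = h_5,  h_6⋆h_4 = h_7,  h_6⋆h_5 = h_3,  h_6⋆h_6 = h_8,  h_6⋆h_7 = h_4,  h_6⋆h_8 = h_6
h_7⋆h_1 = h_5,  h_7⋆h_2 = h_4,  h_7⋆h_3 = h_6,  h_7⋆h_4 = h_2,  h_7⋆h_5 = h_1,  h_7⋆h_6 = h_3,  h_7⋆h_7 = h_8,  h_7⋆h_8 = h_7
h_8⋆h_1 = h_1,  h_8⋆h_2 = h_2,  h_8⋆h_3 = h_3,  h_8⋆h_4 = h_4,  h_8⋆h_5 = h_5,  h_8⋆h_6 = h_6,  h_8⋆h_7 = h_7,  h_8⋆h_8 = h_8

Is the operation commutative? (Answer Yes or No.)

No

h_3 ⋆ h_7 = h_2 but h_7 ⋆ h_3 = h_6.
Since h_3 and h_7 do not commute, Γ is not abelian.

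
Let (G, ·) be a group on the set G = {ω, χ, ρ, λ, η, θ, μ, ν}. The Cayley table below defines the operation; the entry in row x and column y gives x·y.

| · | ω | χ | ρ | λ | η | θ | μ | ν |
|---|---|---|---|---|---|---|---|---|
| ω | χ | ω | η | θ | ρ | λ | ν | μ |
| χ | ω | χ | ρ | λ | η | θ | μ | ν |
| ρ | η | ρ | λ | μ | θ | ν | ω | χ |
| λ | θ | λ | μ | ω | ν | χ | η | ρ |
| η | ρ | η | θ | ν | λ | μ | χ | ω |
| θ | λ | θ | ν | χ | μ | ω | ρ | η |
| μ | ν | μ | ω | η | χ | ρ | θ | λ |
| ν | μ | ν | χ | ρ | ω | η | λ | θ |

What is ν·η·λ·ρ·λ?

ν·η = ω
ω·λ = θ
θ·ρ = ν
ν·λ = ρ

ρ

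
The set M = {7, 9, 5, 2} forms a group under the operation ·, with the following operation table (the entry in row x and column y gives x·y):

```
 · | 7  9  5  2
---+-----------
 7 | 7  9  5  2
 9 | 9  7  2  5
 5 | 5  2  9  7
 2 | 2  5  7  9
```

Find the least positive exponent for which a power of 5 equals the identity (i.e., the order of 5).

The identity element is 7 (its row matches the header).
5^1 = 5
5^2 = 5·5 = 9
5^3 = 9·5 = 2
5^4 = 2·5 = 7
The first power of 5 equal to the identity is 5^4, so ord(5) = 4.
(Structurally, M here is isomorphic to the cyclic group Z_4.)

4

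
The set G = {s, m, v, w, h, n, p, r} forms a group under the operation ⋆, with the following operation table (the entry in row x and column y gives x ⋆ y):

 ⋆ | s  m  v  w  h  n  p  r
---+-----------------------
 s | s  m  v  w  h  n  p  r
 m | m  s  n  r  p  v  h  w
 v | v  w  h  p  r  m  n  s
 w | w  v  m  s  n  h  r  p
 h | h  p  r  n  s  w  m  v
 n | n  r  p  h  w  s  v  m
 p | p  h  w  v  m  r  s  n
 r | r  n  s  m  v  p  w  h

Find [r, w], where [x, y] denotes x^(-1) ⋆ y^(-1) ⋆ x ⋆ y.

Identity is s; from the table r^(-1) = v and w^(-1) = w.
v ⋆ w = p
p ⋆ r = n
n ⋆ w = h

h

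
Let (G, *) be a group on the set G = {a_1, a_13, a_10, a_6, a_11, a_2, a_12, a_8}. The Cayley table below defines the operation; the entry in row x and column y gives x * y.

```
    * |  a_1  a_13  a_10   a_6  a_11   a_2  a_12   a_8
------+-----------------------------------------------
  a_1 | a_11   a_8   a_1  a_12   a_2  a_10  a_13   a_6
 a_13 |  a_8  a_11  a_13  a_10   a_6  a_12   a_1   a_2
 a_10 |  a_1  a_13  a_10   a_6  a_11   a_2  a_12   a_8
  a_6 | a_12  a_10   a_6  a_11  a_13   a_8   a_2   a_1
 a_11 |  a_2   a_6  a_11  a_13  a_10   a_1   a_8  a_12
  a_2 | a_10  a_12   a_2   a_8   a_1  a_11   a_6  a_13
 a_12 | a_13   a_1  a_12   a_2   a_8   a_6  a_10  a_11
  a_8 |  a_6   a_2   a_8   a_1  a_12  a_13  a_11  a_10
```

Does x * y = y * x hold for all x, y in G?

Yes

Check whether the table is symmetric across its main diagonal.
Every entry (row x, col y) equals the entry (row y, col x), so G is abelian.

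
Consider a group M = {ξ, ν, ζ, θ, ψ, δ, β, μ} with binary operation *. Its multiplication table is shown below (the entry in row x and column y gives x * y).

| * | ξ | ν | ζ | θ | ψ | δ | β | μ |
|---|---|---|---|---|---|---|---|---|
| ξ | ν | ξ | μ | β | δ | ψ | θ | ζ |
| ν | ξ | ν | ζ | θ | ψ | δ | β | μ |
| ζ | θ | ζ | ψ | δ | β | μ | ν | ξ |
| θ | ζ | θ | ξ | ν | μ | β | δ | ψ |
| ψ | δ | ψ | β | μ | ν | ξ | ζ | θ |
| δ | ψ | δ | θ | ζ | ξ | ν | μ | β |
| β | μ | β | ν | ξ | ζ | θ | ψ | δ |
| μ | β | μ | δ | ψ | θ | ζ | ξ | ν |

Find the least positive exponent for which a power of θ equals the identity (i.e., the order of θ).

The identity element is ν (its row matches the header).
θ^1 = θ
θ^2 = θ * θ = ν
The first power of θ equal to the identity is θ^2, so ord(θ) = 2.

2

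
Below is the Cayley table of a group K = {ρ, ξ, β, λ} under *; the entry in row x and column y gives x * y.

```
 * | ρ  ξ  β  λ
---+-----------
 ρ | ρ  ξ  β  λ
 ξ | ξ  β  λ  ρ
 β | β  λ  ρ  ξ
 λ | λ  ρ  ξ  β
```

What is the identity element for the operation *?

ρ

The identity e satisfies e * x = x for all x, so its row in the table reproduces the column headers.
Row ρ reads: ρ, ξ, β, λ — exactly the header order. So ρ is the identity.
(Structurally, K here is isomorphic to the cyclic group Z_4.)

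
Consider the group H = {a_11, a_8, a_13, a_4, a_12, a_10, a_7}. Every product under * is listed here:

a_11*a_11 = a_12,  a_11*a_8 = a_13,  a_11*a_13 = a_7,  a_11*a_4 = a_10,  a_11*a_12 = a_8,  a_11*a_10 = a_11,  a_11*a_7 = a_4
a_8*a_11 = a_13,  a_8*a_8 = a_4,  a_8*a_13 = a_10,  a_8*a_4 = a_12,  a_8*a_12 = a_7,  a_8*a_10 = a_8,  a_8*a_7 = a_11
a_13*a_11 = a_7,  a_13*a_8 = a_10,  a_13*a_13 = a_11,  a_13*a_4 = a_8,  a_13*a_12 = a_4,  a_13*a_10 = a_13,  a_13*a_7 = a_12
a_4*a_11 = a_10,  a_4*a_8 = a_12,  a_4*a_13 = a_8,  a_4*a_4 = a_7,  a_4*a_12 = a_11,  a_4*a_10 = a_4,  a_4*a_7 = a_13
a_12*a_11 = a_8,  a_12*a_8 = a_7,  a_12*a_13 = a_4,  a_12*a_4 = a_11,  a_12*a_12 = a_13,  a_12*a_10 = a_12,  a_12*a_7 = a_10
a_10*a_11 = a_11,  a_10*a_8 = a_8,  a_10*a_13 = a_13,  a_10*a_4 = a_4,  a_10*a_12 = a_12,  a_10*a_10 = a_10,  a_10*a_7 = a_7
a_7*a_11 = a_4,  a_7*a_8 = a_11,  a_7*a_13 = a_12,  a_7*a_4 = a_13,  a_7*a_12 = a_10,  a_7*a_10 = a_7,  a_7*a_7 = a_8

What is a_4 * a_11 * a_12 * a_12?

a_13

a_4 * a_11 = a_10
a_10 * a_12 = a_12
a_12 * a_12 = a_13
(Structurally, H here is isomorphic to the cyclic group Z_7.)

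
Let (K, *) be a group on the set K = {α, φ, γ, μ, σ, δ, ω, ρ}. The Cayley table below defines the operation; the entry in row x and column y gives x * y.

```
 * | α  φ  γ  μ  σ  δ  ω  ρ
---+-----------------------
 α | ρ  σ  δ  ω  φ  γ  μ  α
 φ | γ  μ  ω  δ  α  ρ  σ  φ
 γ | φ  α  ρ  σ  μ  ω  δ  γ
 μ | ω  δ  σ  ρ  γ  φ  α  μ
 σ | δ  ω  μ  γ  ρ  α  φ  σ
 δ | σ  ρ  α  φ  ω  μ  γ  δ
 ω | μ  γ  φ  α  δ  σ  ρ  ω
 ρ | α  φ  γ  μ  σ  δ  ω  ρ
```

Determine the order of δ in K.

4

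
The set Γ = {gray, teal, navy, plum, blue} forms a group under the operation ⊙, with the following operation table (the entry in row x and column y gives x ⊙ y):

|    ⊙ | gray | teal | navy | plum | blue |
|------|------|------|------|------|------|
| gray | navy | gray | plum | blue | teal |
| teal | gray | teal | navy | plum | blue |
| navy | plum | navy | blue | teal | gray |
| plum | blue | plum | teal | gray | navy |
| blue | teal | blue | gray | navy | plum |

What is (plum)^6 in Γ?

plum

plum^1 = plum
plum^2 = plum ⊙ plum = gray
plum^3 = gray ⊙ plum = blue
plum^4 = blue ⊙ plum = navy
plum^5 = navy ⊙ plum = teal
plum^6 = teal ⊙ plum = plum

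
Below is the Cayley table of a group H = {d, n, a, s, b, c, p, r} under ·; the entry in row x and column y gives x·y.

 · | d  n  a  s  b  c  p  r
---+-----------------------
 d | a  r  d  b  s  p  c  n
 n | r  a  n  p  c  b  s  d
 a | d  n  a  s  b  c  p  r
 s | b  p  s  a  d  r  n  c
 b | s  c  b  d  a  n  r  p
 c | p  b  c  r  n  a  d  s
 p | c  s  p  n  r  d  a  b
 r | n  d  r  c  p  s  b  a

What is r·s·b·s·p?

a

r·s = c
c·b = n
n·s = p
p·p = a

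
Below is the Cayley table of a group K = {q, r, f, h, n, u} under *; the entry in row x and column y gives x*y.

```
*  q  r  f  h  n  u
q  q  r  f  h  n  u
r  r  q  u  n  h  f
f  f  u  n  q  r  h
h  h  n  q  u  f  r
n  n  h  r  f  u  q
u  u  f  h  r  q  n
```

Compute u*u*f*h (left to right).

u*u = n
n*f = r
r*h = n

n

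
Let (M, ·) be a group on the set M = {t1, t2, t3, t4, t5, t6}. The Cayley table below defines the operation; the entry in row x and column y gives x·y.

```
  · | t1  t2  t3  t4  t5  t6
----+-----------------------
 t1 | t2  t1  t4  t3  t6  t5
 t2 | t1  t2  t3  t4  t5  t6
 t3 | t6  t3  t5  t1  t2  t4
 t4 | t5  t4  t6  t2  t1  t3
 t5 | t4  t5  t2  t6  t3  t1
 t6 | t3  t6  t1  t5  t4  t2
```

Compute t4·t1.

Read row t4, column t1: t4·t1 = t5.
(Structurally, M here is isomorphic to the symmetric group S_3.)

t5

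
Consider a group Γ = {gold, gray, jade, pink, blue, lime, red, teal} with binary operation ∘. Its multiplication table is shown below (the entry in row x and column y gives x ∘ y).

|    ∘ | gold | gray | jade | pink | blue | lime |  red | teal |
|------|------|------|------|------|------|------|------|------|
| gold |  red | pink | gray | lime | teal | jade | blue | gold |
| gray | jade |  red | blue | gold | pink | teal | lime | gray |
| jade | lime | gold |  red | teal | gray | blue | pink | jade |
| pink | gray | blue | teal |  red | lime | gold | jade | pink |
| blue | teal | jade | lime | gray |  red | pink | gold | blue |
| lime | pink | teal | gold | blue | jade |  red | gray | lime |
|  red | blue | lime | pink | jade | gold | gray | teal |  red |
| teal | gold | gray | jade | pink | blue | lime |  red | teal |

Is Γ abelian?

jade ∘ gold = lime but gold ∘ jade = gray.
Since jade and gold do not commute, Γ is not abelian.

No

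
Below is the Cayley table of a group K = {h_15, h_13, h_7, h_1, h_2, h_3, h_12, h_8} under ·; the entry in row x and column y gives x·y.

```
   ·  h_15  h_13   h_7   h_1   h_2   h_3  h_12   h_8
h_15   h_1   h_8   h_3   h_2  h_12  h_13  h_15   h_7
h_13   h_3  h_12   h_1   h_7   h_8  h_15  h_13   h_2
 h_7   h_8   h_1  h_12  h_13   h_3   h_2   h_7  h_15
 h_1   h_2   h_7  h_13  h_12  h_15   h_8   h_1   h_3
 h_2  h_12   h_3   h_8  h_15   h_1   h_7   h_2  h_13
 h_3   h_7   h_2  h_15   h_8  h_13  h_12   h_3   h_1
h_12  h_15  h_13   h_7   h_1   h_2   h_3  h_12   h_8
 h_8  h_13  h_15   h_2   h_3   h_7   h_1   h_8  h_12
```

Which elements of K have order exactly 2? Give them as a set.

{h_1, h_13, h_3, h_7, h_8}

Identity is h_12. Compute the order of each non-identity element by repeated multiplication:
  h_15: h_15 → h_1 → h_2 → h_12  (order 4)
  h_13: h_13 → h_12  (order 2)
  h_7: h_7 → h_12  (order 2)
  h_1: h_1 → h_12  (order 2)
  h_2: h_2 → h_1 → h_15 → h_12  (order 4)
  h_3: h_3 → h_12  (order 2)
  h_8: h_8 → h_12  (order 2)
Elements of order 2: {h_1, h_13, h_3, h_7, h_8}.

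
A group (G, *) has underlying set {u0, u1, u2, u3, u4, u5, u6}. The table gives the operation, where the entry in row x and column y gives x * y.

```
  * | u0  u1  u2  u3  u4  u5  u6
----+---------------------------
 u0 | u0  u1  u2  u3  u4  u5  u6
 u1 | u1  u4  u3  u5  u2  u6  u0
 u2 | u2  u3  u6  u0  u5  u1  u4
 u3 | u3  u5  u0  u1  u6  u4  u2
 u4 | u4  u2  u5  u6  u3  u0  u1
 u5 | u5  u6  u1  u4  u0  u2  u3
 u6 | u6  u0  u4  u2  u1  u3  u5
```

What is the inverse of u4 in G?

First locate the identity: row u0 matches the header, so u0 is the identity.
Scan row u4 for u0: u4 * u5 = u0. Hence u4^(-1) = u5.

u5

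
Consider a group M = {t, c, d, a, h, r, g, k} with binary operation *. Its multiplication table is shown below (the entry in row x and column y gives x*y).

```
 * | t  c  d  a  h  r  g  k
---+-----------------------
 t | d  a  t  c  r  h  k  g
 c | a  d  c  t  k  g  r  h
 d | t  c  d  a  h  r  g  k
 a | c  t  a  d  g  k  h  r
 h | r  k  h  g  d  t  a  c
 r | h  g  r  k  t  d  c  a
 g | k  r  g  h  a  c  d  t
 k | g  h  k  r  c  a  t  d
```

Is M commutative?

Yes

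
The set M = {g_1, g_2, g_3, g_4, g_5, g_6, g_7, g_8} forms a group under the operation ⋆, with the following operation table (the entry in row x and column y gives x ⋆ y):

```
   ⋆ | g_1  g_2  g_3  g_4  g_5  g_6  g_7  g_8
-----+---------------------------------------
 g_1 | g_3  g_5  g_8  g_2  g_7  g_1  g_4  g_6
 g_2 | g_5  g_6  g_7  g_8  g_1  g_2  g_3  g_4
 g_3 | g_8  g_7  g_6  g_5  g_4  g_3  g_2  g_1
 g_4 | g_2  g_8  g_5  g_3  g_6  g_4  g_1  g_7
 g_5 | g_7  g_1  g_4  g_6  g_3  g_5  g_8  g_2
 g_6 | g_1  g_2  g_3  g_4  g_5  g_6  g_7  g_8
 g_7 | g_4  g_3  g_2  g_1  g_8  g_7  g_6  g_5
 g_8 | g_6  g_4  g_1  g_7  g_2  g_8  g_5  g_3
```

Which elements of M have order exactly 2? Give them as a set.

{g_2, g_3, g_7}

Identity is g_6. Compute the order of each non-identity element by repeated multiplication:
  g_1: g_1 → g_3 → g_8 → g_6  (order 4)
  g_2: g_2 → g_6  (order 2)
  g_3: g_3 → g_6  (order 2)
  g_4: g_4 → g_3 → g_5 → g_6  (order 4)
  g_5: g_5 → g_3 → g_4 → g_6  (order 4)
  g_7: g_7 → g_6  (order 2)
  g_8: g_8 → g_3 → g_1 → g_6  (order 4)
Elements of order 2: {g_2, g_3, g_7}.
(Structurally, M here is isomorphic to Z_2 x Z_4.)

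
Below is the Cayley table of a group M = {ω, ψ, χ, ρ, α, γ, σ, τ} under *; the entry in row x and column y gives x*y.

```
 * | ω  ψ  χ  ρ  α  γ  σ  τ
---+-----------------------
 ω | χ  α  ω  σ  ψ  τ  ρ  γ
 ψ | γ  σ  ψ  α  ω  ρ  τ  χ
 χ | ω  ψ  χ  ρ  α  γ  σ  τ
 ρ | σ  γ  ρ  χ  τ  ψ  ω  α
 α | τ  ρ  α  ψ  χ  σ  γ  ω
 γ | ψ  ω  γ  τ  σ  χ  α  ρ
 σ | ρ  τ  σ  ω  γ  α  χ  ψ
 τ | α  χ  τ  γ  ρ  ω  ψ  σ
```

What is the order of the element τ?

The identity element is χ (its row matches the header).
τ^1 = τ
τ^2 = τ*τ = σ
τ^3 = σ*τ = ψ
τ^4 = ψ*τ = χ
The first power of τ equal to the identity is τ^4, so ord(τ) = 4.

4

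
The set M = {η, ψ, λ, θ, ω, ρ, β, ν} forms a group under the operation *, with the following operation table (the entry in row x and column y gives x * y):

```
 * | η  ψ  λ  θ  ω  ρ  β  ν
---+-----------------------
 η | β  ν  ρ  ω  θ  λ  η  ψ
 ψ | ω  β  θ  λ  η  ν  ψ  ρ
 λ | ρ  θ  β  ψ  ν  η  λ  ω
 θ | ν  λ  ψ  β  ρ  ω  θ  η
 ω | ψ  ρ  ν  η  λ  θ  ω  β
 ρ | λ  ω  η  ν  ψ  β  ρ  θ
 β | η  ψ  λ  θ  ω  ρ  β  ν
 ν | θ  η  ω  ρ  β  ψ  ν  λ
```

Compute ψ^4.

β

ψ^1 = ψ
ψ^2 = ψ * ψ = β
ψ^3 = β * ψ = ψ
ψ^4 = ψ * ψ = β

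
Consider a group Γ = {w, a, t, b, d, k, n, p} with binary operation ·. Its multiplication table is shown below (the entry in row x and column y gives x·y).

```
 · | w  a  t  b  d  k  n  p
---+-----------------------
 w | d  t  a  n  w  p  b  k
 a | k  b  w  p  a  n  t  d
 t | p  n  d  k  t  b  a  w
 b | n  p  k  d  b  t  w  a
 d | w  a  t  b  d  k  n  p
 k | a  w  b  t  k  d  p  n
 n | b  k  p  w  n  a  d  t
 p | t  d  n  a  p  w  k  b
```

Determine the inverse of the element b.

First locate the identity: row d matches the header, so d is the identity.
Scan row b for d: b·b = d. Hence b^(-1) = b.

b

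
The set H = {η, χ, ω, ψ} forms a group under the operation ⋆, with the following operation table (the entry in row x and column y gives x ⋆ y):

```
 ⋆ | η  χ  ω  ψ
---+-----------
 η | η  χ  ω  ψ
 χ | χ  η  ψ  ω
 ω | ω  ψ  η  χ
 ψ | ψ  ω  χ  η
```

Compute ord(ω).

2

The identity element is η (its row matches the header).
ω^1 = ω
ω^2 = ω ⋆ ω = η
The first power of ω equal to the identity is ω^2, so ord(ω) = 2.
(Structurally, H here is isomorphic to the Klein four-group V_4.)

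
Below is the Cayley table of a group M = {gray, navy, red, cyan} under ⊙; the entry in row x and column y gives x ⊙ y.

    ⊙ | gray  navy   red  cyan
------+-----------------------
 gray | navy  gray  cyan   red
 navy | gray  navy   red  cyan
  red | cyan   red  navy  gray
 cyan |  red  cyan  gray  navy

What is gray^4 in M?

gray^1 = gray
gray^2 = gray ⊙ gray = navy
gray^3 = navy ⊙ gray = gray
gray^4 = gray ⊙ gray = navy

navy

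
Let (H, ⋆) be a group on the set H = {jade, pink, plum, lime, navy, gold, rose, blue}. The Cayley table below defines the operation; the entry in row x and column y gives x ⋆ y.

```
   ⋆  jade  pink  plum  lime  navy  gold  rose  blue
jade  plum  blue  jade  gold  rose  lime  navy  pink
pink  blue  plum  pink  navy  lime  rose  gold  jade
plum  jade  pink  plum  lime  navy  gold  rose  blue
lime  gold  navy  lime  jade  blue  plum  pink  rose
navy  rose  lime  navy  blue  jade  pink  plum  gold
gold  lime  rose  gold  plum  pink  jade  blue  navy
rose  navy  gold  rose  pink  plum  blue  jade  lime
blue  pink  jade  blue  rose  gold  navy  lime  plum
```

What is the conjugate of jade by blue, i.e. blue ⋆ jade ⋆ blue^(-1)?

The identity is plum. In row blue, the entry plum sits in column blue, so blue^(-1) = blue.
blue ⋆ jade = pink
pink ⋆ blue = jade

jade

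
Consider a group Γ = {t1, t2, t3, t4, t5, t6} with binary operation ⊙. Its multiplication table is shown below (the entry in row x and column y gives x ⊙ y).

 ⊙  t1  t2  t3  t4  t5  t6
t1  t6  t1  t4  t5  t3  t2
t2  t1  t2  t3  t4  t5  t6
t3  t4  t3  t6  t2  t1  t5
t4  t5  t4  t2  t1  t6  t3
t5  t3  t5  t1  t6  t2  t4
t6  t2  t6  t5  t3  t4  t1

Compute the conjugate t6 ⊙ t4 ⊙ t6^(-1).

t4

The identity is t2. In row t6, the entry t2 sits in column t1, so t6^(-1) = t1.
t6 ⊙ t4 = t3
t3 ⊙ t1 = t4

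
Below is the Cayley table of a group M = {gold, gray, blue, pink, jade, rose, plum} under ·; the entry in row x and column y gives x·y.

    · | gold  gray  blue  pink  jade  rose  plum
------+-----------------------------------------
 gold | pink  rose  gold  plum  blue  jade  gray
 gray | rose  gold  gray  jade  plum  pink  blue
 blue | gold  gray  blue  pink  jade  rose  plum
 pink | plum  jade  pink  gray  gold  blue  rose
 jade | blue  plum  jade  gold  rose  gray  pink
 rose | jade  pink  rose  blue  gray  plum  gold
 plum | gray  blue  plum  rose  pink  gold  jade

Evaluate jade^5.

jade^1 = jade
jade^2 = jade·jade = rose
jade^3 = rose·jade = gray
jade^4 = gray·jade = plum
jade^5 = plum·jade = pink
(Structurally, M here is isomorphic to the cyclic group Z_7.)

pink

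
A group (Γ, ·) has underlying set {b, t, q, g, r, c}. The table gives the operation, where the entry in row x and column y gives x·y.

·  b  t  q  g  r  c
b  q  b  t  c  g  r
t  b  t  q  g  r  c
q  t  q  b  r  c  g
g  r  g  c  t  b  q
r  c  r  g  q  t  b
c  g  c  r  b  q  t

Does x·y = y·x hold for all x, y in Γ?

No

b·r = g but r·b = c.
Since b and r do not commute, Γ is not abelian.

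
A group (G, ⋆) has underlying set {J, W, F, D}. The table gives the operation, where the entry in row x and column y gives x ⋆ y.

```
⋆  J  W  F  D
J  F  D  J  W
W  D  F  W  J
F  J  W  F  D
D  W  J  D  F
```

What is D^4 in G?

D^1 = D
D^2 = D ⋆ D = F
D^3 = F ⋆ D = D
D^4 = D ⋆ D = F
(Structurally, G here is isomorphic to the Klein four-group V_4.)

F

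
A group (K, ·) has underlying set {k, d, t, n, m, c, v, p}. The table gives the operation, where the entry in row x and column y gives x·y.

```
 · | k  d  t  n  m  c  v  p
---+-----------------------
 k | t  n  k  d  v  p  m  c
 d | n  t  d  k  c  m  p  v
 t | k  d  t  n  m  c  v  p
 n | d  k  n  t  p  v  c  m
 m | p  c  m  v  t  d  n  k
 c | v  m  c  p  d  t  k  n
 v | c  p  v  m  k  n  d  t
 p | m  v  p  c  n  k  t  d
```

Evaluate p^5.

p

p^1 = p
p^2 = p·p = d
p^3 = d·p = v
p^4 = v·p = t
p^5 = t·p = p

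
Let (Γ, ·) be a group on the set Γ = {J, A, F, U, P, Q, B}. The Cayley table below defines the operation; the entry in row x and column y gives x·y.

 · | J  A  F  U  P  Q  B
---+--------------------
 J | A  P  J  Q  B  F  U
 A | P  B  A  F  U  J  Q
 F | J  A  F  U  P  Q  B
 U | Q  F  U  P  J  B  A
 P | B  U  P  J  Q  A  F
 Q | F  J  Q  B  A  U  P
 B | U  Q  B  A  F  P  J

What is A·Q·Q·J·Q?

F

A·Q = J
J·Q = F
F·J = J
J·Q = F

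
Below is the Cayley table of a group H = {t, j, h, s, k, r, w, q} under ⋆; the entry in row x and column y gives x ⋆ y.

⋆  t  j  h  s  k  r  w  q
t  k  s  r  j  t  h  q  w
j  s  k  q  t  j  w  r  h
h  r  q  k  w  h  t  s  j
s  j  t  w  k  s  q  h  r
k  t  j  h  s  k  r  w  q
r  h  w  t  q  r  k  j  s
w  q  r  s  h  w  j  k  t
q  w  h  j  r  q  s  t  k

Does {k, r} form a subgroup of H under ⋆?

Yes

{k, r} contains the identity k.
Checking products: every product of two elements of {k, r} (read from the table) lies in {k, r}, so the set is closed.
In a finite group, a nonempty closed subset is a subgroup. So {k, r} ≤ H.
(Structurally, H here is isomorphic to the elementary abelian group (Z_2)^3.)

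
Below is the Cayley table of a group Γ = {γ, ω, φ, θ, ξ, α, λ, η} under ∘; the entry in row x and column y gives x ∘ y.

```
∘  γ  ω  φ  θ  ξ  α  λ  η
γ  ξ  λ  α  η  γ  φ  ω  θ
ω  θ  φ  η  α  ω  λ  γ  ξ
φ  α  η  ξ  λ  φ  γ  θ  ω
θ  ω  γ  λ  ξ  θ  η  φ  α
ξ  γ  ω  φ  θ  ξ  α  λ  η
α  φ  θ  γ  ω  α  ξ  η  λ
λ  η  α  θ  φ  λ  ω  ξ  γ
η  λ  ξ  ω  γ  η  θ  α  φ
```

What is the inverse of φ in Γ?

φ

First locate the identity: row ξ matches the header, so ξ is the identity.
Scan row φ for ξ: φ ∘ φ = ξ. Hence φ^(-1) = φ.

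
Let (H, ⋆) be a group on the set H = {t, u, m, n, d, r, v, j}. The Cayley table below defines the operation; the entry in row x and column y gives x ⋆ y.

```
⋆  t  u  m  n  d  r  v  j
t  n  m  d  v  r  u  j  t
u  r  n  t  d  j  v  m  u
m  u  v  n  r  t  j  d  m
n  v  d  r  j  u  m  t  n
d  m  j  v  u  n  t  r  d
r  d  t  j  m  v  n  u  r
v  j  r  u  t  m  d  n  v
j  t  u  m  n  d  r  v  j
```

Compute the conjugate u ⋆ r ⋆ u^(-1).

The identity is j. In row u, the entry j sits in column d, so u^(-1) = d.
u ⋆ r = v
v ⋆ d = m

m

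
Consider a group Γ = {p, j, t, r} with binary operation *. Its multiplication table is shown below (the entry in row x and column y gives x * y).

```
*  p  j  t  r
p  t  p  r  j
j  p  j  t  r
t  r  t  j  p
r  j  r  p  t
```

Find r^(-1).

p

First locate the identity: row j matches the header, so j is the identity.
Scan row r for j: r * p = j. Hence r^(-1) = p.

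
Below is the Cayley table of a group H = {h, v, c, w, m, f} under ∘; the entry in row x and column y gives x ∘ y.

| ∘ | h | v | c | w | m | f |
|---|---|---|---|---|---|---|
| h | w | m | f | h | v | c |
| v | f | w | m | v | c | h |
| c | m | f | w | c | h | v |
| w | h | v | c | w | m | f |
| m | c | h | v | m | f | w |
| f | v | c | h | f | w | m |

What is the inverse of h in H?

h

First locate the identity: row w matches the header, so w is the identity.
Scan row h for w: h ∘ h = w. Hence h^(-1) = h.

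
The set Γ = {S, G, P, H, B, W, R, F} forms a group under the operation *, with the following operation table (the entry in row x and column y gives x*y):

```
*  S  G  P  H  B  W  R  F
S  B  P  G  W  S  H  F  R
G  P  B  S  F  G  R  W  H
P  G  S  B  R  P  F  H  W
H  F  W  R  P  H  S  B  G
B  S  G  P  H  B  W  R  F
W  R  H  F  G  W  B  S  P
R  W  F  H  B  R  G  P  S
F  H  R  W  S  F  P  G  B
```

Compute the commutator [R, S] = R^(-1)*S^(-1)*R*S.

P

Identity is B; from the table R^(-1) = H and S^(-1) = S.
H*S = F
F*R = G
G*S = P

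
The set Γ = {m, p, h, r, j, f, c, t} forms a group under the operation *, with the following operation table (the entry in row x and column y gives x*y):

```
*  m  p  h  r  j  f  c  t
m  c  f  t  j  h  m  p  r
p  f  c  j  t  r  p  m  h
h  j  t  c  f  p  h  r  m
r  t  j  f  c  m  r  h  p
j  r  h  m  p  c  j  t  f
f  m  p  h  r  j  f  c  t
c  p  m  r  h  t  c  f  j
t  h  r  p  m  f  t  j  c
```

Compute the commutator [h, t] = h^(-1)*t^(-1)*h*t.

Identity is f; from the table h^(-1) = r and t^(-1) = j.
r*j = m
m*h = t
t*t = c

c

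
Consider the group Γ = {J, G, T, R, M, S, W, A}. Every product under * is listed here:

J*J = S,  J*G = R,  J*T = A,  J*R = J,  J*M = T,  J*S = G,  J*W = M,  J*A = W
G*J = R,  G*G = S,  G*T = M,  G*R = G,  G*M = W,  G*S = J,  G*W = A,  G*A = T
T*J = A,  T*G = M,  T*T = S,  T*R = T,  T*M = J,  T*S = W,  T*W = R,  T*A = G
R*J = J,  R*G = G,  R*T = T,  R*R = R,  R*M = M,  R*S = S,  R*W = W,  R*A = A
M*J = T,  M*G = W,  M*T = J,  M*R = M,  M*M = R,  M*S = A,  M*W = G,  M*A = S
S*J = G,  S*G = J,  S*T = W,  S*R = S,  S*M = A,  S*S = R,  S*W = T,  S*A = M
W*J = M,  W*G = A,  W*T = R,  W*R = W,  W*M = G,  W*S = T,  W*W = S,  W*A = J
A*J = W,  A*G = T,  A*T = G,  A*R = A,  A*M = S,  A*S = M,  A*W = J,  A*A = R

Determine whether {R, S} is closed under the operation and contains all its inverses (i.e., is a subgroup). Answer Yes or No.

{R, S} contains the identity R.
Checking products: every product of two elements of {R, S} (read from the table) lies in {R, S}, so the set is closed.
In a finite group, a nonempty closed subset is a subgroup. So {R, S} ≤ Γ.

Yes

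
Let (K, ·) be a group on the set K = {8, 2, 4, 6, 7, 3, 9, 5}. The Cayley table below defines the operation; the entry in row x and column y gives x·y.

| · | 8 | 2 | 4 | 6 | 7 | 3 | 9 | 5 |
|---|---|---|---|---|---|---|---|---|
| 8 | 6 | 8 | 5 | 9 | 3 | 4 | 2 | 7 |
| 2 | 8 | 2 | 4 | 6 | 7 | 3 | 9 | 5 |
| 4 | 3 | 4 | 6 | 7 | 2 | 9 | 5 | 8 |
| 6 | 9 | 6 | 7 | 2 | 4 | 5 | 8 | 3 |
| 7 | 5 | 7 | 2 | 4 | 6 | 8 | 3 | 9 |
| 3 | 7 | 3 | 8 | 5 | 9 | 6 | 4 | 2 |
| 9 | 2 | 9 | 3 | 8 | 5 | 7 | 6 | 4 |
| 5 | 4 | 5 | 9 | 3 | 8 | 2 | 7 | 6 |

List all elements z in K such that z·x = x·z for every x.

{2, 6}

An element z is central iff its row equals its column in the table.
For 4: 4·8 = 3 ≠ 5 = 8·4, so 4 ∉ Z.
Checking each element this way leaves Z(K) = {2, 6}.
(Structurally, K here is isomorphic to the quaternion group Q_8.)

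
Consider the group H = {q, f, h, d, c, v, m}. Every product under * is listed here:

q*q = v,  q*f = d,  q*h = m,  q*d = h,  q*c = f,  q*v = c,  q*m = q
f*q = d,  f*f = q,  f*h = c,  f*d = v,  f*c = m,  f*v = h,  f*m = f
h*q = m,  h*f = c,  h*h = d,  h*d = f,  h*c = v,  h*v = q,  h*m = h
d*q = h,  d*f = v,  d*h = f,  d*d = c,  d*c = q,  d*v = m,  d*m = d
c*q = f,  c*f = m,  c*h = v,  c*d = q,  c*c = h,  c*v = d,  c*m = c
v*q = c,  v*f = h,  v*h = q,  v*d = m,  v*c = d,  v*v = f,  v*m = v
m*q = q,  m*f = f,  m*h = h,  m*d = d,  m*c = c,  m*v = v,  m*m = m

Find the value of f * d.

v

Read row f, column d: f * d = v.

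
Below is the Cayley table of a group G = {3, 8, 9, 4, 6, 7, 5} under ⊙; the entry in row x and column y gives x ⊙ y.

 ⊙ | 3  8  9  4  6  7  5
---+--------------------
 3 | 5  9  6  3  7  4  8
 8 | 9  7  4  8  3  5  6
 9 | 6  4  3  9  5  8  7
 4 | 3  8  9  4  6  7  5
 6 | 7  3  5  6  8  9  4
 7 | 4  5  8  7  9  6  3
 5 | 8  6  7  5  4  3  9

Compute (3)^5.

6

3^1 = 3
3^2 = 3 ⊙ 3 = 5
3^3 = 5 ⊙ 3 = 8
3^4 = 8 ⊙ 3 = 9
3^5 = 9 ⊙ 3 = 6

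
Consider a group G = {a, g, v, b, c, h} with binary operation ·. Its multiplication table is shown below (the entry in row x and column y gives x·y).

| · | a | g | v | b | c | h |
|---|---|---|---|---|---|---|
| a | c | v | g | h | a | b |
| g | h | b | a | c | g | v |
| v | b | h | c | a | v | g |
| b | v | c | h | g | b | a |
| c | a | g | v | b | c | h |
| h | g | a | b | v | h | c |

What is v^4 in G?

v^1 = v
v^2 = v·v = c
v^3 = c·v = v
v^4 = v·v = c

c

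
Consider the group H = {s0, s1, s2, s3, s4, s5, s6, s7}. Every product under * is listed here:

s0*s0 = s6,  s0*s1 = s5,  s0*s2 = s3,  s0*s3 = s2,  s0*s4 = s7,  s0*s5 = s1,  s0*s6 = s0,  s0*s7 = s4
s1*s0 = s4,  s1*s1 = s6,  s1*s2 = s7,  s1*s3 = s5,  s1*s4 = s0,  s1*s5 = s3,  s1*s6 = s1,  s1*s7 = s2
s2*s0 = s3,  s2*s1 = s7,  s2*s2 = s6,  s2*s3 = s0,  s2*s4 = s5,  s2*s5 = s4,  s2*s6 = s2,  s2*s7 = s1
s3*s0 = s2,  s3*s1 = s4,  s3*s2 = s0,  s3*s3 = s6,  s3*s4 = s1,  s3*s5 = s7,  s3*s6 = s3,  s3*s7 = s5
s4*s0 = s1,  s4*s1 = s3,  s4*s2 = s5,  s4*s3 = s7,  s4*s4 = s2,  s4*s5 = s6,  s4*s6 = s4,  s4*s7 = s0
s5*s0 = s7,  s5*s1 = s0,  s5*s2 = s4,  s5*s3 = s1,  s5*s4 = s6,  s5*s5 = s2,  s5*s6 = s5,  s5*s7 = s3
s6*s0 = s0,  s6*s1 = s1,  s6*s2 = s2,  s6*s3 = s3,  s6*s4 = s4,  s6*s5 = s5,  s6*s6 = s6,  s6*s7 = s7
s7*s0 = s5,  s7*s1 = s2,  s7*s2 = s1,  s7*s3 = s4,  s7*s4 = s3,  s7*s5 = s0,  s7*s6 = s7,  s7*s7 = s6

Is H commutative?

s4 * s3 = s7 but s3 * s4 = s1.
Since s4 and s3 do not commute, H is not abelian.

No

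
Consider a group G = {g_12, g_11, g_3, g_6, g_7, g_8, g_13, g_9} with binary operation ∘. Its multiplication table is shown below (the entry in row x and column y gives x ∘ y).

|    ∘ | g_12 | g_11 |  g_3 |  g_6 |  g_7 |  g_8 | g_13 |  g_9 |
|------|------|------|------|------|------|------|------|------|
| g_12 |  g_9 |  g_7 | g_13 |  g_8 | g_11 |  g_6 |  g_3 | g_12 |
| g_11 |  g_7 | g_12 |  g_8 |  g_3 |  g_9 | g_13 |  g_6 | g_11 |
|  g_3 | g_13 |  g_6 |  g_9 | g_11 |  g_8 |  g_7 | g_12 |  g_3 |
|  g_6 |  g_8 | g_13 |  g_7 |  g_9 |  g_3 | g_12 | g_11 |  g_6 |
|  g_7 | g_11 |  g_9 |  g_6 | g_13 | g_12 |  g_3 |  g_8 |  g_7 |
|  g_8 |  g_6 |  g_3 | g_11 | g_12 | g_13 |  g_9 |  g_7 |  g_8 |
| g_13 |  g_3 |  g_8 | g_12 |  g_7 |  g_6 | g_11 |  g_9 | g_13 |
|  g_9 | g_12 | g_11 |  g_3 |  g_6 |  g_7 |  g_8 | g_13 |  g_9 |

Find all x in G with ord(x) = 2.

Identity is g_9. Compute the order of each non-identity element by repeated multiplication:
  g_12: g_12 → g_9  (order 2)
  g_11: g_11 → g_12 → g_7 → g_9  (order 4)
  g_3: g_3 → g_9  (order 2)
  g_6: g_6 → g_9  (order 2)
  g_7: g_7 → g_12 → g_11 → g_9  (order 4)
  g_8: g_8 → g_9  (order 2)
  g_13: g_13 → g_9  (order 2)
Elements of order 2: {g_12, g_13, g_3, g_6, g_8}.

{g_12, g_13, g_3, g_6, g_8}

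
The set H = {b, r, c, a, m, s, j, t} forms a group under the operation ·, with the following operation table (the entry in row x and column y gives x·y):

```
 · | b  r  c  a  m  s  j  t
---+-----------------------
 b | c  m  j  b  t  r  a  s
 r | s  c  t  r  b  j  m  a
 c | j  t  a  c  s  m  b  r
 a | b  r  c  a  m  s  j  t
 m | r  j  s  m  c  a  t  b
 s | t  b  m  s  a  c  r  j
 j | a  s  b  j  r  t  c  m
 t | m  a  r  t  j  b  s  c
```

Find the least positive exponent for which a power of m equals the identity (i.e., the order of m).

4

The identity element is a (its row matches the header).
m^1 = m
m^2 = m·m = c
m^3 = c·m = s
m^4 = s·m = a
The first power of m equal to the identity is m^4, so ord(m) = 4.
(Structurally, H here is isomorphic to the quaternion group Q_8.)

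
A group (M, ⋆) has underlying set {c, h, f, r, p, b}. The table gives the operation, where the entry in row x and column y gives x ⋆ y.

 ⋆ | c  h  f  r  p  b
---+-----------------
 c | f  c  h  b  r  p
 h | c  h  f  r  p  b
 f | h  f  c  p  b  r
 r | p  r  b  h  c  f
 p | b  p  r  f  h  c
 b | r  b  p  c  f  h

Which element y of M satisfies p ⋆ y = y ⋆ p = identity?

First locate the identity: row h matches the header, so h is the identity.
Scan row p for h: p ⋆ p = h. Hence p^(-1) = p.

p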